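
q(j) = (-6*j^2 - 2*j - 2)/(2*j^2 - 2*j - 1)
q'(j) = (2 - 4*j)*(-6*j^2 - 2*j - 2)/(2*j^2 - 2*j - 1)^2 + (-12*j - 2)/(2*j^2 - 2*j - 1) = 2*(8*j^2 + 10*j - 1)/(4*j^4 - 8*j^3 + 4*j + 1)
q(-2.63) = -2.11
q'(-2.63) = 0.17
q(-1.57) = -1.93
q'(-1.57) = 0.12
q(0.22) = 2.03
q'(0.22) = 1.76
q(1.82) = -12.85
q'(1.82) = 22.19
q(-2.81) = -2.14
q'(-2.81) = 0.16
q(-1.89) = -1.98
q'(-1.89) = 0.18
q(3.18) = -5.37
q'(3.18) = 1.35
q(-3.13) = -2.19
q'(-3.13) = 0.15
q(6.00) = -3.90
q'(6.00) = 0.20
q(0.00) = 2.00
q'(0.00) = -2.00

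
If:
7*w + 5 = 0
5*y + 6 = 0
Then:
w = -5/7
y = -6/5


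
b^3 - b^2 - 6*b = b*(b - 3)*(b + 2)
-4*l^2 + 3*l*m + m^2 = (-l + m)*(4*l + m)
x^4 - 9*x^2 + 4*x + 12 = (x - 2)^2*(x + 1)*(x + 3)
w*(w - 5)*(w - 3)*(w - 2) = w^4 - 10*w^3 + 31*w^2 - 30*w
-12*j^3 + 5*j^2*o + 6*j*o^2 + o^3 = (-j + o)*(3*j + o)*(4*j + o)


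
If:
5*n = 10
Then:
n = 2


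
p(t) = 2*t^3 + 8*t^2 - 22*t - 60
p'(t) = 6*t^2 + 16*t - 22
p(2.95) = -3.94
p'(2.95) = 77.42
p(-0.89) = -35.49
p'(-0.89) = -31.49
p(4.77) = 234.15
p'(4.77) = 190.84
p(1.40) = -69.63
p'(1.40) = 12.16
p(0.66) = -70.46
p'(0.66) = -8.83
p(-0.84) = -37.06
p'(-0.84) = -31.21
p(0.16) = -63.31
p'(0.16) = -19.29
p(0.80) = -71.46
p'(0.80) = -5.36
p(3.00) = 0.00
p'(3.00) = 80.00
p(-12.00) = -2100.00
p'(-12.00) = 650.00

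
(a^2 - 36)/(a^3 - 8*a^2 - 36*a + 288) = 1/(a - 8)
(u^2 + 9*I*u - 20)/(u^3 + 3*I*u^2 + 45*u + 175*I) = (u + 4*I)/(u^2 - 2*I*u + 35)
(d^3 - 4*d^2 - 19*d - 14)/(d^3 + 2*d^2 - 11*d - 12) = (d^2 - 5*d - 14)/(d^2 + d - 12)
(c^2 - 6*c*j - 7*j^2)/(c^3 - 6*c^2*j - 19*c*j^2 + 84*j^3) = (c + j)/(c^2 + c*j - 12*j^2)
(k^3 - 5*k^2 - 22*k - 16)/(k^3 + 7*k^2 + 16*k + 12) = (k^2 - 7*k - 8)/(k^2 + 5*k + 6)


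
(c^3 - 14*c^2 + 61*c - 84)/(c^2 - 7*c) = c - 7 + 12/c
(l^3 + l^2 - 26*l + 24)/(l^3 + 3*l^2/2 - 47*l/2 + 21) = 2*(l - 4)/(2*l - 7)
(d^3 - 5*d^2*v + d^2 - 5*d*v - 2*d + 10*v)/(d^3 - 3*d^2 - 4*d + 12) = (d^2 - 5*d*v - d + 5*v)/(d^2 - 5*d + 6)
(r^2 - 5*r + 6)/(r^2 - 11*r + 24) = (r - 2)/(r - 8)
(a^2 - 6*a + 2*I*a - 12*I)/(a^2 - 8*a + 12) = (a + 2*I)/(a - 2)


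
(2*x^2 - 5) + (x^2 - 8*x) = 3*x^2 - 8*x - 5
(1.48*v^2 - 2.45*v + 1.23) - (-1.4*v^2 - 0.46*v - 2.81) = 2.88*v^2 - 1.99*v + 4.04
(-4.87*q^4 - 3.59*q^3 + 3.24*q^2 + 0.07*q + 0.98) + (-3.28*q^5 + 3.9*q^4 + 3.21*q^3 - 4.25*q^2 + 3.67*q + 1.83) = -3.28*q^5 - 0.97*q^4 - 0.38*q^3 - 1.01*q^2 + 3.74*q + 2.81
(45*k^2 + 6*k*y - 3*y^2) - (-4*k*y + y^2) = 45*k^2 + 10*k*y - 4*y^2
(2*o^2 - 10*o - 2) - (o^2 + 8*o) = o^2 - 18*o - 2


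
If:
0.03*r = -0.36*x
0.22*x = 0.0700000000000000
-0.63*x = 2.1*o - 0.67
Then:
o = 0.22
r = -3.82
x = 0.32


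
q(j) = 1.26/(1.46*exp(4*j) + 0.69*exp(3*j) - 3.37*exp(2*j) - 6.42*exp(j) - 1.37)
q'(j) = 1.26*(-5.84*exp(4*j) - 2.07*exp(3*j) + 6.74*exp(2*j) + 6.42*exp(j))/(1.46*exp(4*j) + 0.69*exp(3*j) - 3.37*exp(2*j) - 6.42*exp(j) - 1.37)^2 = (-7.3584*exp(3*j) - 2.6082*exp(2*j) + 8.4924*exp(j) + 8.0892)*exp(j)/(-1.46*exp(4*j) - 0.69*exp(3*j) + 3.37*exp(2*j) + 6.42*exp(j) + 1.37)^2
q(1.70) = 0.00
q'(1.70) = -0.00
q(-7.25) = -0.92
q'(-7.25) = 0.00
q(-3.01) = -0.74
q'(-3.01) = 0.15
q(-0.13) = -0.15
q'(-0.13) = 0.11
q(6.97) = 0.00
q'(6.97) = -0.00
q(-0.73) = -0.25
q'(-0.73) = 0.20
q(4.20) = 0.00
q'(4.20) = -0.00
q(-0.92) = -0.29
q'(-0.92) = 0.22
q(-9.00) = -0.92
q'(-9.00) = 0.00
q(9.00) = 0.00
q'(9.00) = 0.00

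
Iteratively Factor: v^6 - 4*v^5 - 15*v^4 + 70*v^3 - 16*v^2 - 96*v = (v - 3)*(v^5 - v^4 - 18*v^3 + 16*v^2 + 32*v) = (v - 3)*(v + 4)*(v^4 - 5*v^3 + 2*v^2 + 8*v) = (v - 3)*(v + 1)*(v + 4)*(v^3 - 6*v^2 + 8*v) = v*(v - 3)*(v + 1)*(v + 4)*(v^2 - 6*v + 8) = v*(v - 4)*(v - 3)*(v + 1)*(v + 4)*(v - 2)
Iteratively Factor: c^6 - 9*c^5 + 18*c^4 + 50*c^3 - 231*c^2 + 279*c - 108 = (c - 1)*(c^5 - 8*c^4 + 10*c^3 + 60*c^2 - 171*c + 108) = (c - 3)*(c - 1)*(c^4 - 5*c^3 - 5*c^2 + 45*c - 36) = (c - 4)*(c - 3)*(c - 1)*(c^3 - c^2 - 9*c + 9) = (c - 4)*(c - 3)^2*(c - 1)*(c^2 + 2*c - 3) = (c - 4)*(c - 3)^2*(c - 1)^2*(c + 3)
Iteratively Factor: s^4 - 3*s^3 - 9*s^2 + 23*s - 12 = (s + 3)*(s^3 - 6*s^2 + 9*s - 4) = (s - 4)*(s + 3)*(s^2 - 2*s + 1) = (s - 4)*(s - 1)*(s + 3)*(s - 1)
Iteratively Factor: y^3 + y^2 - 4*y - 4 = (y + 1)*(y^2 - 4) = (y - 2)*(y + 1)*(y + 2)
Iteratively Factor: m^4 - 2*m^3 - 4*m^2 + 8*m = (m - 2)*(m^3 - 4*m) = (m - 2)*(m + 2)*(m^2 - 2*m) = m*(m - 2)*(m + 2)*(m - 2)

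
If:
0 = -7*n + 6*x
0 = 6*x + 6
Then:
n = -6/7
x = -1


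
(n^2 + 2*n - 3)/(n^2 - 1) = (n + 3)/(n + 1)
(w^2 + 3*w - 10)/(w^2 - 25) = (w - 2)/(w - 5)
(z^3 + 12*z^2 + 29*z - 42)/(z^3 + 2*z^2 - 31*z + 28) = (z + 6)/(z - 4)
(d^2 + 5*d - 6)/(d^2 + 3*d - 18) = (d - 1)/(d - 3)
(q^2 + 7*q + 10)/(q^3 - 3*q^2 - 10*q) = (q + 5)/(q*(q - 5))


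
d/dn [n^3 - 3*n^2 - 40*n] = 3*n^2 - 6*n - 40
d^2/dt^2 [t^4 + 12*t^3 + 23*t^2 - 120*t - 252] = 12*t^2 + 72*t + 46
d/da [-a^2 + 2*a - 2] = 2 - 2*a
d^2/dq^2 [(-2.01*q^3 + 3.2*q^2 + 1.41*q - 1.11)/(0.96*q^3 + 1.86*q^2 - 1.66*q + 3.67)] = (13.076352*q^6 - 11.42208*q^5 + 118.407168*q^4 - 139.17714*q^3 - 129.631212*q^2 - 176.156658*q + 112.417696)/(0.884736*q^9 + 5.142528*q^8 + 5.37408*q^7 - 1.202904*q^6 + 30.026232*q^5 + 18.375372*q^4 - 33.772816*q^3 + 105.495618*q^2 - 67.075122*q + 49.430863)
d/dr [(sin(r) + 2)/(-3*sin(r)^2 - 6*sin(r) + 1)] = (3*sin(r)^2 + 12*sin(r) + 13)*cos(r)/(3*sin(r)^2 + 6*sin(r) - 1)^2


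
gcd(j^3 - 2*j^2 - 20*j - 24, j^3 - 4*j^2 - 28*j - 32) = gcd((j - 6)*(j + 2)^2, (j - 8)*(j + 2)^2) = j^2 + 4*j + 4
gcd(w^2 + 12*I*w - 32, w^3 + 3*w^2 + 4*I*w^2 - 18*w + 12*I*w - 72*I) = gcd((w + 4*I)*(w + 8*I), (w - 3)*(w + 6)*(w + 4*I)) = w + 4*I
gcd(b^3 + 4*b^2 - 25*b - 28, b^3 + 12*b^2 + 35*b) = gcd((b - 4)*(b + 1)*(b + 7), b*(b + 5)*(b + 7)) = b + 7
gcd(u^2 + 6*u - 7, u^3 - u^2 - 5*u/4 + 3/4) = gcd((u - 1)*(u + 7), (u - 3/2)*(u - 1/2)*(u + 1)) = 1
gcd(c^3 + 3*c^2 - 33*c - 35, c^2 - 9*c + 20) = c - 5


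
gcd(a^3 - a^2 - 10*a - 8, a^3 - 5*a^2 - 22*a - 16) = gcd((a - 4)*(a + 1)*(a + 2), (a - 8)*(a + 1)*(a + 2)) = a^2 + 3*a + 2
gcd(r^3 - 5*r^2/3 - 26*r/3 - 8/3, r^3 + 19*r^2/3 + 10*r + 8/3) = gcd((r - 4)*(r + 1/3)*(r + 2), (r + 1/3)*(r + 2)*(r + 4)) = r^2 + 7*r/3 + 2/3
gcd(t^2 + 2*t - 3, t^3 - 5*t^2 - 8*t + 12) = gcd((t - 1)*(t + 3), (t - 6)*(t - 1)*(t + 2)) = t - 1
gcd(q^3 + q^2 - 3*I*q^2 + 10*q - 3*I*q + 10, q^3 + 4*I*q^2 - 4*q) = q + 2*I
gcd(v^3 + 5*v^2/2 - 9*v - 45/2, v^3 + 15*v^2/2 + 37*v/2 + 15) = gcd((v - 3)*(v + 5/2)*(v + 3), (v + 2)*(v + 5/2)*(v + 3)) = v^2 + 11*v/2 + 15/2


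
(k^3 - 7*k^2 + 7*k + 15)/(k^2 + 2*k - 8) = (k^3 - 7*k^2 + 7*k + 15)/(k^2 + 2*k - 8)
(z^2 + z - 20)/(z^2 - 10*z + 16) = (z^2 + z - 20)/(z^2 - 10*z + 16)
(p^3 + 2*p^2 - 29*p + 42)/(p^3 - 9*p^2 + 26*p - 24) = (p + 7)/(p - 4)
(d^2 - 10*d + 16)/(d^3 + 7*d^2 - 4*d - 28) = (d - 8)/(d^2 + 9*d + 14)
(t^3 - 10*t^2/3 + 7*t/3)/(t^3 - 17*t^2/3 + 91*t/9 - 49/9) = 3*t/(3*t - 7)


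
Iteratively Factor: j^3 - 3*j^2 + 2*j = (j - 1)*(j^2 - 2*j) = j*(j - 1)*(j - 2)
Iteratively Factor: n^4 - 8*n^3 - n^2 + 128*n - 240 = (n - 3)*(n^3 - 5*n^2 - 16*n + 80) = (n - 5)*(n - 3)*(n^2 - 16) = (n - 5)*(n - 4)*(n - 3)*(n + 4)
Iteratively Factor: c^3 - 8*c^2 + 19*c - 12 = (c - 1)*(c^2 - 7*c + 12) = (c - 3)*(c - 1)*(c - 4)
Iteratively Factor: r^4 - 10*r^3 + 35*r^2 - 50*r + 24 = (r - 1)*(r^3 - 9*r^2 + 26*r - 24) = (r - 3)*(r - 1)*(r^2 - 6*r + 8) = (r - 3)*(r - 2)*(r - 1)*(r - 4)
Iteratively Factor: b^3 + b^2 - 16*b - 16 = (b + 1)*(b^2 - 16) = (b - 4)*(b + 1)*(b + 4)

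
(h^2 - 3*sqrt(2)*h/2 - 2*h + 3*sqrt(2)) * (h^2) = h^4 - 3*sqrt(2)*h^3/2 - 2*h^3 + 3*sqrt(2)*h^2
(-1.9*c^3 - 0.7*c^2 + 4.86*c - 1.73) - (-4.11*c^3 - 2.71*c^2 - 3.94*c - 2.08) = 2.21*c^3 + 2.01*c^2 + 8.8*c + 0.35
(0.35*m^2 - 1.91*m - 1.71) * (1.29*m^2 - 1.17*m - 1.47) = 0.4515*m^4 - 2.8734*m^3 - 0.4857*m^2 + 4.8084*m + 2.5137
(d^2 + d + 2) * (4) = 4*d^2 + 4*d + 8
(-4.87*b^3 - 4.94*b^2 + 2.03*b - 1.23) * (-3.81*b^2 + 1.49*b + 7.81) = 18.5547*b^5 + 11.5651*b^4 - 53.1296*b^3 - 30.8704*b^2 + 14.0216*b - 9.6063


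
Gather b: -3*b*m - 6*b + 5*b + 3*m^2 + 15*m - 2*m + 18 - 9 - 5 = b*(-3*m - 1) + 3*m^2 + 13*m + 4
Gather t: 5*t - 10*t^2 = -10*t^2 + 5*t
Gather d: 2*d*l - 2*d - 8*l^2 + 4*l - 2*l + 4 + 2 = d*(2*l - 2) - 8*l^2 + 2*l + 6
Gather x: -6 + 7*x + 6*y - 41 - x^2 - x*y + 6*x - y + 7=-x^2 + x*(13 - y) + 5*y - 40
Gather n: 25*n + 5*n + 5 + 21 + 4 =30*n + 30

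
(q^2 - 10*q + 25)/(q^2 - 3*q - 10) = (q - 5)/(q + 2)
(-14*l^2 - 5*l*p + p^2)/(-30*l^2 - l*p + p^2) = (14*l^2 + 5*l*p - p^2)/(30*l^2 + l*p - p^2)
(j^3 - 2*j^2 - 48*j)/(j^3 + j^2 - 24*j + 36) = j*(j - 8)/(j^2 - 5*j + 6)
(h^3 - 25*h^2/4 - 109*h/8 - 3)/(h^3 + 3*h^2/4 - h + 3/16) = 2*(4*h^2 - 31*h - 8)/(8*h^2 - 6*h + 1)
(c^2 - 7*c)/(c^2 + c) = (c - 7)/(c + 1)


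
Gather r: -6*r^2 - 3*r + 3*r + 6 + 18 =24 - 6*r^2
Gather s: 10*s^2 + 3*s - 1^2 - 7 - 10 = 10*s^2 + 3*s - 18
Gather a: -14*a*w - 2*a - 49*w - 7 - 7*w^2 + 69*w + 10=a*(-14*w - 2) - 7*w^2 + 20*w + 3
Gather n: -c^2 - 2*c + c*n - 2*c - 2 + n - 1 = -c^2 - 4*c + n*(c + 1) - 3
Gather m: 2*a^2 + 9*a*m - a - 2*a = 2*a^2 + 9*a*m - 3*a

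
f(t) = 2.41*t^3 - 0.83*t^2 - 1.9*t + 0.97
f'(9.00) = 568.79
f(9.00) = 1673.53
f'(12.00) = 1019.30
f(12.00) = 4023.13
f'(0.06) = -1.97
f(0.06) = 0.85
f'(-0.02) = -1.86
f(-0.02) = 1.01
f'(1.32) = 8.51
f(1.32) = 2.56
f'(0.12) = -2.00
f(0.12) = 0.73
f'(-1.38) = 14.16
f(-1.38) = -4.32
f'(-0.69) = 2.69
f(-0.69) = 1.09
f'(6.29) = 273.71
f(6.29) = 555.93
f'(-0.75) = 3.41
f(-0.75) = 0.91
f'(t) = 7.23*t^2 - 1.66*t - 1.9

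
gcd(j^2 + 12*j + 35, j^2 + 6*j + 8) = 1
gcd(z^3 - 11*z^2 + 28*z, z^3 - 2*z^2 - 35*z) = z^2 - 7*z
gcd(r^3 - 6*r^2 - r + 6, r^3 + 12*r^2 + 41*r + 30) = r + 1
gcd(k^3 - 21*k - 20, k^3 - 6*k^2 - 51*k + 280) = k - 5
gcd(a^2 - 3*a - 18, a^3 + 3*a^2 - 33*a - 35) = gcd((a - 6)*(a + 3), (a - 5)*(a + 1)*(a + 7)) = 1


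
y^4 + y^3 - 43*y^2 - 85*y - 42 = (y - 7)*(y + 1)^2*(y + 6)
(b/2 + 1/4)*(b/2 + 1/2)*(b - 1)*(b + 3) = b^4/4 + 7*b^3/8 + b^2/8 - 7*b/8 - 3/8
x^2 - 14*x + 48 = (x - 8)*(x - 6)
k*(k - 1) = k^2 - k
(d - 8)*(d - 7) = d^2 - 15*d + 56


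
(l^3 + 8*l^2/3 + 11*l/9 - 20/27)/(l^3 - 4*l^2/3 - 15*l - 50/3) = (l^2 + l - 4/9)/(l^2 - 3*l - 10)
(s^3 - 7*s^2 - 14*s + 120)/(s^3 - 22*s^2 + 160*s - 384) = (s^2 - s - 20)/(s^2 - 16*s + 64)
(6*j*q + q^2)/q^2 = (6*j + q)/q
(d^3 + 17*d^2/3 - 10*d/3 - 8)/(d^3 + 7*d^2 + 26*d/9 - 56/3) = 3*(d + 1)/(3*d + 7)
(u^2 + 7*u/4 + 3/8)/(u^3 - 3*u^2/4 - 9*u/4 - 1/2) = (u + 3/2)/(u^2 - u - 2)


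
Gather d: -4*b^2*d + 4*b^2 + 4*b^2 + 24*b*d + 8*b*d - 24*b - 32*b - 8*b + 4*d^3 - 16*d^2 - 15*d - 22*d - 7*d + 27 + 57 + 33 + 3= 8*b^2 - 64*b + 4*d^3 - 16*d^2 + d*(-4*b^2 + 32*b - 44) + 120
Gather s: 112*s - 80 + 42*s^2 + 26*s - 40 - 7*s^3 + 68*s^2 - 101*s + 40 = -7*s^3 + 110*s^2 + 37*s - 80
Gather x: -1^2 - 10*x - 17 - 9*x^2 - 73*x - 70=-9*x^2 - 83*x - 88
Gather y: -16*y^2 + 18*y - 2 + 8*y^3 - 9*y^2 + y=8*y^3 - 25*y^2 + 19*y - 2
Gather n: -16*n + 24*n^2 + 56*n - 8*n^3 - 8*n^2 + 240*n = -8*n^3 + 16*n^2 + 280*n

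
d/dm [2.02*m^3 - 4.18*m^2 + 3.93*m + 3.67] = 6.06*m^2 - 8.36*m + 3.93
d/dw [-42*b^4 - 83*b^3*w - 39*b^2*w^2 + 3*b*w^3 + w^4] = -83*b^3 - 78*b^2*w + 9*b*w^2 + 4*w^3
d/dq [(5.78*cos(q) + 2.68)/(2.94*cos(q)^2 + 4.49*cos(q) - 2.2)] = (16.9932*cos(q)^2 + 15.7584*cos(q) + 24.7492)*sin(q)/(8.6436*cos(q)^4 + 26.4012*cos(q)^3 + 7.2241*cos(q)^2 - 19.756*cos(q) + 4.84)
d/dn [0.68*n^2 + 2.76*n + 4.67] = 1.36*n + 2.76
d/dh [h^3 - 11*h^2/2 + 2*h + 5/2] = 3*h^2 - 11*h + 2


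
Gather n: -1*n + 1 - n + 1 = 2 - 2*n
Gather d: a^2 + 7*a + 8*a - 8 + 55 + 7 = a^2 + 15*a + 54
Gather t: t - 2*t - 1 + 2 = 1 - t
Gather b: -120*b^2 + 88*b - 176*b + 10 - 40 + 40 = -120*b^2 - 88*b + 10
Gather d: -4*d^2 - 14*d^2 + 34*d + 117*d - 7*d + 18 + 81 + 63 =-18*d^2 + 144*d + 162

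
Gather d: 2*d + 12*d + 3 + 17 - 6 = 14*d + 14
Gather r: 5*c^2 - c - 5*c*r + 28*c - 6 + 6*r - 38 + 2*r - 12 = 5*c^2 + 27*c + r*(8 - 5*c) - 56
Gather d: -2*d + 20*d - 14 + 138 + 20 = 18*d + 144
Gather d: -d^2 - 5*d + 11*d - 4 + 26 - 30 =-d^2 + 6*d - 8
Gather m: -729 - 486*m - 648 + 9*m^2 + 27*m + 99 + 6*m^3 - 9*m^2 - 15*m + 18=6*m^3 - 474*m - 1260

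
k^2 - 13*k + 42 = (k - 7)*(k - 6)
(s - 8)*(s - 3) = s^2 - 11*s + 24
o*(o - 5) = o^2 - 5*o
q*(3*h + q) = 3*h*q + q^2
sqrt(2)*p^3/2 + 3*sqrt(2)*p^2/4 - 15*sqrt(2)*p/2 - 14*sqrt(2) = (p - 4)*(p + 7/2)*(sqrt(2)*p/2 + sqrt(2))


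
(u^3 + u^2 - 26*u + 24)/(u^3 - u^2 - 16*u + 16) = (u + 6)/(u + 4)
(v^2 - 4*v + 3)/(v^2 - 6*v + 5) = (v - 3)/(v - 5)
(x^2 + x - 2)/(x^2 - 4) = (x - 1)/(x - 2)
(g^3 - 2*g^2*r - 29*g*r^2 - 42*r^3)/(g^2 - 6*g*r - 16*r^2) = (-g^2 + 4*g*r + 21*r^2)/(-g + 8*r)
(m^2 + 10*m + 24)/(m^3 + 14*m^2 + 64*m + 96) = 1/(m + 4)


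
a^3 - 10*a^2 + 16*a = a*(a - 8)*(a - 2)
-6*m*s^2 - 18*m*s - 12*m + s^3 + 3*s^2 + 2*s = (-6*m + s)*(s + 1)*(s + 2)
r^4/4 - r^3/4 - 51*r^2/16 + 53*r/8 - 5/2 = (r/4 + 1)*(r - 5/2)*(r - 2)*(r - 1/2)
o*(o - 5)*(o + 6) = o^3 + o^2 - 30*o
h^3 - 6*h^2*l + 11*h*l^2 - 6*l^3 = (h - 3*l)*(h - 2*l)*(h - l)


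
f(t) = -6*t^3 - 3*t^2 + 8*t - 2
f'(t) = -18*t^2 - 6*t + 8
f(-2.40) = 44.46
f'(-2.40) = -81.28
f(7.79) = -2958.11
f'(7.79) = -1131.05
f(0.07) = -1.46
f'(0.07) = 7.49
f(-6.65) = 1576.61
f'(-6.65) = -748.10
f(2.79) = -133.34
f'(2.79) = -148.85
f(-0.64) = -6.78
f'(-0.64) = 4.47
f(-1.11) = -6.37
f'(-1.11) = -7.52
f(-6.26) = 1302.24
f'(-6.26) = -659.82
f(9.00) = -4547.00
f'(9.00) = -1504.00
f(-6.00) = 1138.00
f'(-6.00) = -604.00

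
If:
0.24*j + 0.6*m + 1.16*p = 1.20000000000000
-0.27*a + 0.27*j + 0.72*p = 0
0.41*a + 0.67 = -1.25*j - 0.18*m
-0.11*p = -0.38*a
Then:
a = 0.10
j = -0.81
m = 1.67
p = 0.34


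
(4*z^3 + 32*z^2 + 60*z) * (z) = 4*z^4 + 32*z^3 + 60*z^2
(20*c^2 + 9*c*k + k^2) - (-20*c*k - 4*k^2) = 20*c^2 + 29*c*k + 5*k^2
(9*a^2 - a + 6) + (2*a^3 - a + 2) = 2*a^3 + 9*a^2 - 2*a + 8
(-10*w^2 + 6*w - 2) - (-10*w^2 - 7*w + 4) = 13*w - 6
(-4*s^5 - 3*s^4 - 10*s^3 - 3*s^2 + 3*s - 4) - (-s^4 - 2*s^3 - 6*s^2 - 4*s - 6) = -4*s^5 - 2*s^4 - 8*s^3 + 3*s^2 + 7*s + 2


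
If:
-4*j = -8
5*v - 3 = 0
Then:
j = 2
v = 3/5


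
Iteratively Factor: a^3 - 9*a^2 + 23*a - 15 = (a - 3)*(a^2 - 6*a + 5) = (a - 3)*(a - 1)*(a - 5)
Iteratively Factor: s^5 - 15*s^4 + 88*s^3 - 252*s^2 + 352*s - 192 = (s - 2)*(s^4 - 13*s^3 + 62*s^2 - 128*s + 96) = (s - 4)*(s - 2)*(s^3 - 9*s^2 + 26*s - 24) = (s - 4)*(s - 3)*(s - 2)*(s^2 - 6*s + 8) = (s - 4)^2*(s - 3)*(s - 2)*(s - 2)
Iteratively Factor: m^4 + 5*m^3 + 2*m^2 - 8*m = (m + 4)*(m^3 + m^2 - 2*m) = (m + 2)*(m + 4)*(m^2 - m) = m*(m + 2)*(m + 4)*(m - 1)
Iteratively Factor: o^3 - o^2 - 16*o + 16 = (o - 1)*(o^2 - 16) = (o - 4)*(o - 1)*(o + 4)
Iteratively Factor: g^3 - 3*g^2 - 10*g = (g + 2)*(g^2 - 5*g) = g*(g + 2)*(g - 5)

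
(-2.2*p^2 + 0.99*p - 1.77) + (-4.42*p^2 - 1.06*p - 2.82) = -6.62*p^2 - 0.0700000000000001*p - 4.59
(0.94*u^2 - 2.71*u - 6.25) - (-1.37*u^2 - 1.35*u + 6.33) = 2.31*u^2 - 1.36*u - 12.58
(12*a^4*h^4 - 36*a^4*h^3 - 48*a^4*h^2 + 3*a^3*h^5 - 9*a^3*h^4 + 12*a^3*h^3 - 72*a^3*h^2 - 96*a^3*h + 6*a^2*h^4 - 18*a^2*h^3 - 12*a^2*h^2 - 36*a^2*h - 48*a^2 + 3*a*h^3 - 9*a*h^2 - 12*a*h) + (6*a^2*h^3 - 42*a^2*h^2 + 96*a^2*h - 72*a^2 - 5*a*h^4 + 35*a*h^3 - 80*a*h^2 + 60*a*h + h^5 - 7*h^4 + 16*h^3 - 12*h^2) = 12*a^4*h^4 - 36*a^4*h^3 - 48*a^4*h^2 + 3*a^3*h^5 - 9*a^3*h^4 + 12*a^3*h^3 - 72*a^3*h^2 - 96*a^3*h + 6*a^2*h^4 - 12*a^2*h^3 - 54*a^2*h^2 + 60*a^2*h - 120*a^2 - 5*a*h^4 + 38*a*h^3 - 89*a*h^2 + 48*a*h + h^5 - 7*h^4 + 16*h^3 - 12*h^2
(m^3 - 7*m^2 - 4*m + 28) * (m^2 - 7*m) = m^5 - 14*m^4 + 45*m^3 + 56*m^2 - 196*m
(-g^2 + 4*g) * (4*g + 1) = -4*g^3 + 15*g^2 + 4*g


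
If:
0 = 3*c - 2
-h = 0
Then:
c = 2/3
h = 0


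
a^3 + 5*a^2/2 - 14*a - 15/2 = (a - 3)*(a + 1/2)*(a + 5)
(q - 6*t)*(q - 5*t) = q^2 - 11*q*t + 30*t^2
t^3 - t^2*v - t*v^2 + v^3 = (-t + v)^2*(t + v)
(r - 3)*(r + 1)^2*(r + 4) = r^4 + 3*r^3 - 9*r^2 - 23*r - 12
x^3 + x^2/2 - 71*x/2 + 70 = (x - 4)*(x - 5/2)*(x + 7)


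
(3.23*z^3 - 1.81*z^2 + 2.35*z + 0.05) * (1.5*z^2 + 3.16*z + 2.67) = 4.845*z^5 + 7.4918*z^4 + 6.4295*z^3 + 2.6683*z^2 + 6.4325*z + 0.1335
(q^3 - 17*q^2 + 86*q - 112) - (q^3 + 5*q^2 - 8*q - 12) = -22*q^2 + 94*q - 100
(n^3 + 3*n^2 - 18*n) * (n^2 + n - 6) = n^5 + 4*n^4 - 21*n^3 - 36*n^2 + 108*n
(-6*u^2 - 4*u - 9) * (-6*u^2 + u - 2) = 36*u^4 + 18*u^3 + 62*u^2 - u + 18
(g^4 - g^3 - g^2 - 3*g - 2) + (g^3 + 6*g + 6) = g^4 - g^2 + 3*g + 4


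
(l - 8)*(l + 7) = l^2 - l - 56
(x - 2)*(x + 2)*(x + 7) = x^3 + 7*x^2 - 4*x - 28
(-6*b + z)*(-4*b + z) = 24*b^2 - 10*b*z + z^2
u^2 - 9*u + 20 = (u - 5)*(u - 4)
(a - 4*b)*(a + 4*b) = a^2 - 16*b^2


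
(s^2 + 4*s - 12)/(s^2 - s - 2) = (s + 6)/(s + 1)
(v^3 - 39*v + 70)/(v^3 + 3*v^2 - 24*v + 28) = (v - 5)/(v - 2)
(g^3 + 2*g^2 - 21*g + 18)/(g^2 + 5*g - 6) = g - 3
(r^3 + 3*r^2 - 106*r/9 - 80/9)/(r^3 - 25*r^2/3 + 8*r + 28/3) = (3*r^2 + 7*r - 40)/(3*(r^2 - 9*r + 14))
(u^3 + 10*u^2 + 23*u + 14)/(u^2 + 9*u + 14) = u + 1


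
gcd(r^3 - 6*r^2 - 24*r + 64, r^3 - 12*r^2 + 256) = r^2 - 4*r - 32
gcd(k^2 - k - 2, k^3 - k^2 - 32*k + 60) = k - 2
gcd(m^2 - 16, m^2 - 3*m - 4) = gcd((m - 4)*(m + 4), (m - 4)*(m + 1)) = m - 4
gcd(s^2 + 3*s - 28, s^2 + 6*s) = 1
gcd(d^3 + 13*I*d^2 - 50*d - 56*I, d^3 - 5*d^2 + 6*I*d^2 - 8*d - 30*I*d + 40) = d^2 + 6*I*d - 8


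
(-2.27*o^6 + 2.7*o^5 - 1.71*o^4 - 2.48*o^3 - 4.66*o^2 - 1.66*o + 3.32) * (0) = 0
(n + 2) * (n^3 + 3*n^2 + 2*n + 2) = n^4 + 5*n^3 + 8*n^2 + 6*n + 4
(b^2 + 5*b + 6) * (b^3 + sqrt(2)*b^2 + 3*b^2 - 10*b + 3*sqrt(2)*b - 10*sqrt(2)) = b^5 + sqrt(2)*b^4 + 8*b^4 + 11*b^3 + 8*sqrt(2)*b^3 - 32*b^2 + 11*sqrt(2)*b^2 - 60*b - 32*sqrt(2)*b - 60*sqrt(2)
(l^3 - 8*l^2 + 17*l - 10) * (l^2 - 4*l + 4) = l^5 - 12*l^4 + 53*l^3 - 110*l^2 + 108*l - 40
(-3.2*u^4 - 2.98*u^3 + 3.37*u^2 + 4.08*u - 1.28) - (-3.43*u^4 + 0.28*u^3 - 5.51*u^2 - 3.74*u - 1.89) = 0.23*u^4 - 3.26*u^3 + 8.88*u^2 + 7.82*u + 0.61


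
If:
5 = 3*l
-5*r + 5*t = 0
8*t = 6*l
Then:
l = 5/3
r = 5/4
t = 5/4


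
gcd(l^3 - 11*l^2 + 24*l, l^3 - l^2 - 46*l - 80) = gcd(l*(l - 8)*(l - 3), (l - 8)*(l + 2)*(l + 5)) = l - 8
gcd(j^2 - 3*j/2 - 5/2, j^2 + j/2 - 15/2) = j - 5/2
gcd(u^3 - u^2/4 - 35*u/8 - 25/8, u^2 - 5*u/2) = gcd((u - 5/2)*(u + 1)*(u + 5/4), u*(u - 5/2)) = u - 5/2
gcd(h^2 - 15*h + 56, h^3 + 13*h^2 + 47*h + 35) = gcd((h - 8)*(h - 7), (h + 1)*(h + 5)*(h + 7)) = 1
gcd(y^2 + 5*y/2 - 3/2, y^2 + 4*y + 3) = y + 3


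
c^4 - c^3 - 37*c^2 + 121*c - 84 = (c - 4)*(c - 3)*(c - 1)*(c + 7)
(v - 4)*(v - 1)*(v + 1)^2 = v^4 - 3*v^3 - 5*v^2 + 3*v + 4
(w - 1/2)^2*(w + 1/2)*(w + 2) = w^4 + 3*w^3/2 - 5*w^2/4 - 3*w/8 + 1/4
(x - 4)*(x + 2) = x^2 - 2*x - 8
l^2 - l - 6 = (l - 3)*(l + 2)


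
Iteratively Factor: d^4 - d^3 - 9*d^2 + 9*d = (d - 3)*(d^3 + 2*d^2 - 3*d) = (d - 3)*(d + 3)*(d^2 - d) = (d - 3)*(d - 1)*(d + 3)*(d)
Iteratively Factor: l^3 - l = (l)*(l^2 - 1) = l*(l - 1)*(l + 1)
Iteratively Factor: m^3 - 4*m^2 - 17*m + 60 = (m - 3)*(m^2 - m - 20) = (m - 5)*(m - 3)*(m + 4)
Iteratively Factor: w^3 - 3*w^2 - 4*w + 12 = (w - 3)*(w^2 - 4) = (w - 3)*(w + 2)*(w - 2)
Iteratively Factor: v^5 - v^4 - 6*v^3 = (v)*(v^4 - v^3 - 6*v^2) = v*(v - 3)*(v^3 + 2*v^2) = v*(v - 3)*(v + 2)*(v^2) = v^2*(v - 3)*(v + 2)*(v)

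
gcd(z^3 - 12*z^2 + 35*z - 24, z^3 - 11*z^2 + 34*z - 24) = z - 1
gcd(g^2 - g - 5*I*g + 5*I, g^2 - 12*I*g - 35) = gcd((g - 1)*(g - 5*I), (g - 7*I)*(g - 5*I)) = g - 5*I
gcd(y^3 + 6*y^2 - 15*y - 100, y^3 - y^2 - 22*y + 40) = y^2 + y - 20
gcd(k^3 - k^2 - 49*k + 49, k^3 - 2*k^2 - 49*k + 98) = k^2 - 49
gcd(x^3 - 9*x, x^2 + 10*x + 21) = x + 3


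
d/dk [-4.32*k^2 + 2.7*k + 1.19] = 2.7 - 8.64*k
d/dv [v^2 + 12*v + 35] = 2*v + 12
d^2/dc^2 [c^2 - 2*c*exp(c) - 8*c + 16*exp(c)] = -2*c*exp(c) + 12*exp(c) + 2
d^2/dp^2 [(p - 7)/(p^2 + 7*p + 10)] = 2*(-3*p*(p^2 + 7*p + 10) + (p - 7)*(2*p + 7)^2)/(p^2 + 7*p + 10)^3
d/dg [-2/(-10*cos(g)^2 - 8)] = 20*sin(2*g)/(5*cos(2*g) + 13)^2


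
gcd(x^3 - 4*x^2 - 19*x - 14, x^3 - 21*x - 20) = x + 1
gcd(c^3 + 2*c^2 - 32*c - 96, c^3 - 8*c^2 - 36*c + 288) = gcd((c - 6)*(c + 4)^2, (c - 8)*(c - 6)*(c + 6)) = c - 6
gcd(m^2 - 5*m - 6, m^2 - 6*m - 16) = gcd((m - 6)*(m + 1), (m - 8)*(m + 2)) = 1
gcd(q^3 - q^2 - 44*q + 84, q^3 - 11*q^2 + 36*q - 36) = q^2 - 8*q + 12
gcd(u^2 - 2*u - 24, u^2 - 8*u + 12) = u - 6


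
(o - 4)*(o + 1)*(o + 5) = o^3 + 2*o^2 - 19*o - 20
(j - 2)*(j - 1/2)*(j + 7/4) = j^3 - 3*j^2/4 - 27*j/8 + 7/4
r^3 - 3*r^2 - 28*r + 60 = (r - 6)*(r - 2)*(r + 5)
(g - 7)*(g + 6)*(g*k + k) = g^3*k - 43*g*k - 42*k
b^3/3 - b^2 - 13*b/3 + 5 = (b/3 + 1)*(b - 5)*(b - 1)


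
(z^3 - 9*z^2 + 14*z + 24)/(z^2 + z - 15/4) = 4*(z^3 - 9*z^2 + 14*z + 24)/(4*z^2 + 4*z - 15)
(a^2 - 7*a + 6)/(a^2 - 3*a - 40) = (-a^2 + 7*a - 6)/(-a^2 + 3*a + 40)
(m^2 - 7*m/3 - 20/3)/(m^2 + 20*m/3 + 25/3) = (m - 4)/(m + 5)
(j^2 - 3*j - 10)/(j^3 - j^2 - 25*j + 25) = (j + 2)/(j^2 + 4*j - 5)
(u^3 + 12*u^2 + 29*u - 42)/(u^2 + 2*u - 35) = (u^2 + 5*u - 6)/(u - 5)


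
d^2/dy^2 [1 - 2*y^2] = -4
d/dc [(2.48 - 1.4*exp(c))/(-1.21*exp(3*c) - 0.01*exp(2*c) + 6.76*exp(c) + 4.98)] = (-3.388*exp(3*c) + 8.9884*exp(2*c) + 0.0495999999999999*exp(c) - 23.7368)*exp(c)/(1.4641*exp(6*c) + 0.0242*exp(5*c) - 16.3591*exp(4*c) - 12.1868*exp(3*c) + 45.598*exp(2*c) + 67.3296*exp(c) + 24.8004)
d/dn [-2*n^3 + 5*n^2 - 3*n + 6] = -6*n^2 + 10*n - 3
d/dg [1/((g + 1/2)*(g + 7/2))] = 32*(-g - 2)/(16*g^4 + 128*g^3 + 312*g^2 + 224*g + 49)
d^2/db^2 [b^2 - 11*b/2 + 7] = 2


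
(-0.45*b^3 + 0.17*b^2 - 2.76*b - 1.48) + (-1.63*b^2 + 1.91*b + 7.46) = -0.45*b^3 - 1.46*b^2 - 0.85*b + 5.98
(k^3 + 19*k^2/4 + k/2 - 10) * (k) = k^4 + 19*k^3/4 + k^2/2 - 10*k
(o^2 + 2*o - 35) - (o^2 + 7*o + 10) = -5*o - 45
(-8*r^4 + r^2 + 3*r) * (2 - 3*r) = 24*r^5 - 16*r^4 - 3*r^3 - 7*r^2 + 6*r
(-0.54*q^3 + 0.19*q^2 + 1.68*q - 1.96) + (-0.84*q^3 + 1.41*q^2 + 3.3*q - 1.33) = -1.38*q^3 + 1.6*q^2 + 4.98*q - 3.29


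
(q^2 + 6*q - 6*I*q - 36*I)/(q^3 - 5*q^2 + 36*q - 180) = (q + 6)/(q^2 + q*(-5 + 6*I) - 30*I)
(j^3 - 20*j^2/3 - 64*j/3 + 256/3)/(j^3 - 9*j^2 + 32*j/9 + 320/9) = 3*(j + 4)/(3*j + 5)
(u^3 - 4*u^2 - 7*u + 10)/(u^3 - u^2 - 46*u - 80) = (u^2 - 6*u + 5)/(u^2 - 3*u - 40)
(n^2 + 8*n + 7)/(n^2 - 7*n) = (n^2 + 8*n + 7)/(n*(n - 7))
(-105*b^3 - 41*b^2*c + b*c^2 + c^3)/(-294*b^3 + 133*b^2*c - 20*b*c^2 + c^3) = (15*b^2 + 8*b*c + c^2)/(42*b^2 - 13*b*c + c^2)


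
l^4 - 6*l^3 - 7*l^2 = l^2*(l - 7)*(l + 1)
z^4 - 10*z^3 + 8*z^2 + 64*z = z*(z - 8)*(z - 4)*(z + 2)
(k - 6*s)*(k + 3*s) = k^2 - 3*k*s - 18*s^2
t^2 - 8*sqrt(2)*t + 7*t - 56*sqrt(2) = (t + 7)*(t - 8*sqrt(2))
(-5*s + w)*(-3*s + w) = 15*s^2 - 8*s*w + w^2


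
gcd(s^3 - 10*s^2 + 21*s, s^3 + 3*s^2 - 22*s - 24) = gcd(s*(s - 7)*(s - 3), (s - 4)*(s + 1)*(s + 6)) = 1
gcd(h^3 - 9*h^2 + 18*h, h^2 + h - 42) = h - 6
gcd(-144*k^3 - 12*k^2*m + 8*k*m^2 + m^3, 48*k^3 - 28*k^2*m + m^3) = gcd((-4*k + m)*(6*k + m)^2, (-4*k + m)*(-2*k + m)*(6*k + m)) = 24*k^2 - 2*k*m - m^2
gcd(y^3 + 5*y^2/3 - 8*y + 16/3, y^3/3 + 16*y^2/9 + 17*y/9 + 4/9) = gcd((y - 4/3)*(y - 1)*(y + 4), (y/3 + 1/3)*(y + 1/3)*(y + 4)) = y + 4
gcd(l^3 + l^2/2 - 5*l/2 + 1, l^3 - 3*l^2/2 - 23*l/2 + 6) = l - 1/2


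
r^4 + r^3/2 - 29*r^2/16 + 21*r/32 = r*(r - 3/4)*(r - 1/2)*(r + 7/4)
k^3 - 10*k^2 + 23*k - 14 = (k - 7)*(k - 2)*(k - 1)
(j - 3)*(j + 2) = j^2 - j - 6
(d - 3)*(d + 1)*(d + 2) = d^3 - 7*d - 6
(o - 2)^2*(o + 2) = o^3 - 2*o^2 - 4*o + 8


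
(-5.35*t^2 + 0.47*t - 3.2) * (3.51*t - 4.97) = -18.7785*t^3 + 28.2392*t^2 - 13.5679*t + 15.904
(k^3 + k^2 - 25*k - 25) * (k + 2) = k^4 + 3*k^3 - 23*k^2 - 75*k - 50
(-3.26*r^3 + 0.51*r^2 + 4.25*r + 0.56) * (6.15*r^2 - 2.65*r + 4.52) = -20.049*r^5 + 11.7755*r^4 + 10.0508*r^3 - 5.5133*r^2 + 17.726*r + 2.5312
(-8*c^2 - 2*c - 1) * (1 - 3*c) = 24*c^3 - 2*c^2 + c - 1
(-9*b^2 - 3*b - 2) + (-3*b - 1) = -9*b^2 - 6*b - 3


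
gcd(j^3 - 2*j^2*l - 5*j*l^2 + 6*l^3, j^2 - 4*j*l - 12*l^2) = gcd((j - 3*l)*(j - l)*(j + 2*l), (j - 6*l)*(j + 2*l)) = j + 2*l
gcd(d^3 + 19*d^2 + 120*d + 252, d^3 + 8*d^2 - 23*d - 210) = d^2 + 13*d + 42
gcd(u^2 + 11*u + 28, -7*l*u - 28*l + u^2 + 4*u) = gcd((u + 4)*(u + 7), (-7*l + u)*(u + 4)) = u + 4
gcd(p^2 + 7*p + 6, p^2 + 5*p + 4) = p + 1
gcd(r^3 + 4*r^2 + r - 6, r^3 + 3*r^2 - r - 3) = r^2 + 2*r - 3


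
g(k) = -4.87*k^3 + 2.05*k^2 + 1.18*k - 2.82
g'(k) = -14.61*k^2 + 4.1*k + 1.18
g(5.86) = -905.50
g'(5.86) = -476.50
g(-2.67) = 101.34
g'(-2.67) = -113.92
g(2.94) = -105.39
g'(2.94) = -113.05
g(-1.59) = 20.06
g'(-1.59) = -42.27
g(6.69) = -1361.34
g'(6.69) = -625.28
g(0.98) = -4.28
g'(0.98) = -8.83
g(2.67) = -77.75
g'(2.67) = -92.03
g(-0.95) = 2.08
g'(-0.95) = -15.90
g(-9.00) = 3702.84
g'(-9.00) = -1219.13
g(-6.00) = 1115.82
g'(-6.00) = -549.38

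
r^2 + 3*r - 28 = (r - 4)*(r + 7)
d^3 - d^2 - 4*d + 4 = (d - 2)*(d - 1)*(d + 2)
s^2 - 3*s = s*(s - 3)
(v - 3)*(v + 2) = v^2 - v - 6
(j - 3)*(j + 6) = j^2 + 3*j - 18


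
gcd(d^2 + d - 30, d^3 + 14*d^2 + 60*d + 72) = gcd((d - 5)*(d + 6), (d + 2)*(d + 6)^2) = d + 6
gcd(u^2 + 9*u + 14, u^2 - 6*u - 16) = u + 2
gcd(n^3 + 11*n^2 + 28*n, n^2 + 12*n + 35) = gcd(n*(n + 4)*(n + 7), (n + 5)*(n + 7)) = n + 7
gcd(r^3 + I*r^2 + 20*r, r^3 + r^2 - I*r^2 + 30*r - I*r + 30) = r + 5*I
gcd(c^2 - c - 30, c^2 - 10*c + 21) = 1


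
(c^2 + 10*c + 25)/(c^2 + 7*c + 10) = (c + 5)/(c + 2)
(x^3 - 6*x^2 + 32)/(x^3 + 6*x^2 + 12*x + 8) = (x^2 - 8*x + 16)/(x^2 + 4*x + 4)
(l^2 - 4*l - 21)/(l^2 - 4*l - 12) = (-l^2 + 4*l + 21)/(-l^2 + 4*l + 12)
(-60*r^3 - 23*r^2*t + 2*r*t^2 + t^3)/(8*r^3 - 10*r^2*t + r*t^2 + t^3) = (-15*r^2 - 2*r*t + t^2)/(2*r^2 - 3*r*t + t^2)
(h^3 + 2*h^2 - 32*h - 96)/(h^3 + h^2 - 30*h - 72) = (h + 4)/(h + 3)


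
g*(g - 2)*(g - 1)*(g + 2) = g^4 - g^3 - 4*g^2 + 4*g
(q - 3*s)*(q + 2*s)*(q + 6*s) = q^3 + 5*q^2*s - 12*q*s^2 - 36*s^3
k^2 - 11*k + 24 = (k - 8)*(k - 3)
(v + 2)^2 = v^2 + 4*v + 4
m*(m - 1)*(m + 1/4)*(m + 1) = m^4 + m^3/4 - m^2 - m/4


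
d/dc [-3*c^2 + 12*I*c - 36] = -6*c + 12*I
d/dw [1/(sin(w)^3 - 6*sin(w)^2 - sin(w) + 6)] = (-3*sin(w)^2 + 12*sin(w) + 1)/((sin(w) - 6)^2*cos(w)^3)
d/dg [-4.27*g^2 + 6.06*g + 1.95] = 6.06 - 8.54*g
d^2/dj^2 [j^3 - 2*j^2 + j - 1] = 6*j - 4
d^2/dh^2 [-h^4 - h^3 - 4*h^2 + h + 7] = -12*h^2 - 6*h - 8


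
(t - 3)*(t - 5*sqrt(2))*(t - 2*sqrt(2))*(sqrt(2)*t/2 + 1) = sqrt(2)*t^4/2 - 6*t^3 - 3*sqrt(2)*t^3/2 + 3*sqrt(2)*t^2 + 18*t^2 - 9*sqrt(2)*t + 20*t - 60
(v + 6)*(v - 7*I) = v^2 + 6*v - 7*I*v - 42*I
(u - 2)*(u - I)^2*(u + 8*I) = u^4 - 2*u^3 + 6*I*u^3 + 15*u^2 - 12*I*u^2 - 30*u - 8*I*u + 16*I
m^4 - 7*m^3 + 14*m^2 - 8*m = m*(m - 4)*(m - 2)*(m - 1)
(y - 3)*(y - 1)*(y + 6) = y^3 + 2*y^2 - 21*y + 18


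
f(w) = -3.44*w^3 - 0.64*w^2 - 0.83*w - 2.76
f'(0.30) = -2.14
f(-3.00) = 86.85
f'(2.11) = -49.48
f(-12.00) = 5859.36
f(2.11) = -39.68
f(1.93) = -31.48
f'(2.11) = -49.48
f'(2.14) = -50.83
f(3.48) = -158.38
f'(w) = -10.32*w^2 - 1.28*w - 0.83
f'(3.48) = -130.26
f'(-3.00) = -89.87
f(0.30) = -3.16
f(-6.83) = 1069.08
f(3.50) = -161.00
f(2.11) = -39.68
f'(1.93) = -41.74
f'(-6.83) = -473.50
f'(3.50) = -131.73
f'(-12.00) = -1471.55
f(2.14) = -41.18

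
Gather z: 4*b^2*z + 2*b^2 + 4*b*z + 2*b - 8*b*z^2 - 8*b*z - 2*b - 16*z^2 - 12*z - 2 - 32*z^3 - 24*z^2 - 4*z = 2*b^2 - 32*z^3 + z^2*(-8*b - 40) + z*(4*b^2 - 4*b - 16) - 2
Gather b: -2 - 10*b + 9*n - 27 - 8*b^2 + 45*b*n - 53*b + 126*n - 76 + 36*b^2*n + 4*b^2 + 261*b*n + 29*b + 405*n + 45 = b^2*(36*n - 4) + b*(306*n - 34) + 540*n - 60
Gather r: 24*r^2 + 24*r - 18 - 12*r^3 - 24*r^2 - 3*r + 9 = -12*r^3 + 21*r - 9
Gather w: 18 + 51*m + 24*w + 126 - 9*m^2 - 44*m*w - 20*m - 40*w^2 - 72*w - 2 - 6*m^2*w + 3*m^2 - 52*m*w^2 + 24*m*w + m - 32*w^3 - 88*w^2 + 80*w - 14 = -6*m^2 + 32*m - 32*w^3 + w^2*(-52*m - 128) + w*(-6*m^2 - 20*m + 32) + 128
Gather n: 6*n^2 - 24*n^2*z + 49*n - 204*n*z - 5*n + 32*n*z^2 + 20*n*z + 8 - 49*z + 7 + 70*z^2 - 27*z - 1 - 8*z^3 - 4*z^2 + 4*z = n^2*(6 - 24*z) + n*(32*z^2 - 184*z + 44) - 8*z^3 + 66*z^2 - 72*z + 14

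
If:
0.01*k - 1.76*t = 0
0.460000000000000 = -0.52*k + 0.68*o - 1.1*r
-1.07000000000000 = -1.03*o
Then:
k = 176.0*t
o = 1.04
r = 0.224007060900265 - 83.2*t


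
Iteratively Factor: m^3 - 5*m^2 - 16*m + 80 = (m + 4)*(m^2 - 9*m + 20) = (m - 5)*(m + 4)*(m - 4)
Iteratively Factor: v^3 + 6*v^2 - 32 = (v + 4)*(v^2 + 2*v - 8) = (v - 2)*(v + 4)*(v + 4)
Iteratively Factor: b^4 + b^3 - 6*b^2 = (b)*(b^3 + b^2 - 6*b) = b^2*(b^2 + b - 6) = b^2*(b - 2)*(b + 3)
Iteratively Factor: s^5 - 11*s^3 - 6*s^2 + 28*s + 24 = (s + 2)*(s^4 - 2*s^3 - 7*s^2 + 8*s + 12) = (s - 2)*(s + 2)*(s^3 - 7*s - 6) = (s - 2)*(s + 2)^2*(s^2 - 2*s - 3) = (s - 2)*(s + 1)*(s + 2)^2*(s - 3)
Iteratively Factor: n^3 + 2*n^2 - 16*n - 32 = (n + 2)*(n^2 - 16) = (n - 4)*(n + 2)*(n + 4)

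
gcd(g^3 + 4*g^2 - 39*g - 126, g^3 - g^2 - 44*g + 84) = g^2 + g - 42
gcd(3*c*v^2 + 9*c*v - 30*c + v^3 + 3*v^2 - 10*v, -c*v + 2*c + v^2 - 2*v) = v - 2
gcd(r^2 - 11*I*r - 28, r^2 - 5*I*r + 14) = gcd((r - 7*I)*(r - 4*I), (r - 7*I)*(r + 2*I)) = r - 7*I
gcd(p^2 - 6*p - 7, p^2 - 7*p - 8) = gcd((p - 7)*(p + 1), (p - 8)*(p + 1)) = p + 1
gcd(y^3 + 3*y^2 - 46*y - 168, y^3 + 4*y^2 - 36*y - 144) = y^2 + 10*y + 24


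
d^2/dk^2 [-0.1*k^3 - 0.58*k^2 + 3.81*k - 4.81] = -0.6*k - 1.16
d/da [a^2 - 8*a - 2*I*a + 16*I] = 2*a - 8 - 2*I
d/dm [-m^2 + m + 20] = 1 - 2*m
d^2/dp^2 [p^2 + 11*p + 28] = 2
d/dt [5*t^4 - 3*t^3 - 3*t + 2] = 20*t^3 - 9*t^2 - 3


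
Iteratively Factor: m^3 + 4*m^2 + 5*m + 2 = (m + 1)*(m^2 + 3*m + 2) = (m + 1)^2*(m + 2)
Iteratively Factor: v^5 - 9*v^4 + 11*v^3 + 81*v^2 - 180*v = (v)*(v^4 - 9*v^3 + 11*v^2 + 81*v - 180) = v*(v - 3)*(v^3 - 6*v^2 - 7*v + 60) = v*(v - 4)*(v - 3)*(v^2 - 2*v - 15) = v*(v - 4)*(v - 3)*(v + 3)*(v - 5)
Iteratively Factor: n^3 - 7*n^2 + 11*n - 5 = (n - 5)*(n^2 - 2*n + 1) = (n - 5)*(n - 1)*(n - 1)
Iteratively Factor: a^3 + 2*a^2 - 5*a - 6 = (a + 3)*(a^2 - a - 2) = (a - 2)*(a + 3)*(a + 1)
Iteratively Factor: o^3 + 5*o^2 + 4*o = (o + 4)*(o^2 + o) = (o + 1)*(o + 4)*(o)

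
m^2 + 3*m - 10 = (m - 2)*(m + 5)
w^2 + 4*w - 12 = (w - 2)*(w + 6)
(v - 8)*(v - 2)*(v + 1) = v^3 - 9*v^2 + 6*v + 16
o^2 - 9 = (o - 3)*(o + 3)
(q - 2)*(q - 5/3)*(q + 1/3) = q^3 - 10*q^2/3 + 19*q/9 + 10/9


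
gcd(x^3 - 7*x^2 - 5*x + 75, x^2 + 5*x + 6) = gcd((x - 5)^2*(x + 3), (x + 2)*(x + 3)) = x + 3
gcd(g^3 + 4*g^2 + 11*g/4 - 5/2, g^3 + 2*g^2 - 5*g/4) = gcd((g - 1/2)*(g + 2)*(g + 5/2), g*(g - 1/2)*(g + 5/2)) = g^2 + 2*g - 5/4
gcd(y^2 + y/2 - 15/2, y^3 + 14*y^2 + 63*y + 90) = y + 3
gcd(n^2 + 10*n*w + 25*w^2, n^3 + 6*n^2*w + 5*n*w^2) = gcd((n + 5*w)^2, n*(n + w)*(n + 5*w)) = n + 5*w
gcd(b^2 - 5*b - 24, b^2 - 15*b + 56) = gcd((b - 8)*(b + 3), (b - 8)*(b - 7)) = b - 8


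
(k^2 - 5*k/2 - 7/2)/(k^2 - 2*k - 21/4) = 2*(k + 1)/(2*k + 3)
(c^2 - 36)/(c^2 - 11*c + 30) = (c + 6)/(c - 5)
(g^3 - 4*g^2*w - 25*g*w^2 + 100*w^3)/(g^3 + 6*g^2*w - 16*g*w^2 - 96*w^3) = (g^2 - 25*w^2)/(g^2 + 10*g*w + 24*w^2)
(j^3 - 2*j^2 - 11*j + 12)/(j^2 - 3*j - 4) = (j^2 + 2*j - 3)/(j + 1)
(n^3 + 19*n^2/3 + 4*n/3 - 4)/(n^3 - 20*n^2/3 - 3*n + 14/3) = (n + 6)/(n - 7)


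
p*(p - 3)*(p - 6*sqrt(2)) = p^3 - 6*sqrt(2)*p^2 - 3*p^2 + 18*sqrt(2)*p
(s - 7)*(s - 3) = s^2 - 10*s + 21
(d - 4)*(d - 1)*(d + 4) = d^3 - d^2 - 16*d + 16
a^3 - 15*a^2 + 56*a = a*(a - 8)*(a - 7)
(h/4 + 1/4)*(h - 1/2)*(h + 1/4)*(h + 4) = h^4/4 + 19*h^3/16 + 21*h^2/32 - 13*h/32 - 1/8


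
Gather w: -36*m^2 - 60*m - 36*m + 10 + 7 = -36*m^2 - 96*m + 17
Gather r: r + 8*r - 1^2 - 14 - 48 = 9*r - 63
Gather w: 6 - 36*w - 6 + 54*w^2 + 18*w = 54*w^2 - 18*w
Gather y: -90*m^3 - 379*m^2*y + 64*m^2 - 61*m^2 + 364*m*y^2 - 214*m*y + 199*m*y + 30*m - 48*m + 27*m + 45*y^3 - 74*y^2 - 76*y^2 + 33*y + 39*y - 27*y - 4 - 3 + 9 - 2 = -90*m^3 + 3*m^2 + 9*m + 45*y^3 + y^2*(364*m - 150) + y*(-379*m^2 - 15*m + 45)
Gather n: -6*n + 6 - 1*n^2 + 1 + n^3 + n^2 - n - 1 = n^3 - 7*n + 6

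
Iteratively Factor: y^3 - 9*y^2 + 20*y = (y - 4)*(y^2 - 5*y) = (y - 5)*(y - 4)*(y)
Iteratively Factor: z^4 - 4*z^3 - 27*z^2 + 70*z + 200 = (z + 4)*(z^3 - 8*z^2 + 5*z + 50) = (z - 5)*(z + 4)*(z^2 - 3*z - 10) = (z - 5)^2*(z + 4)*(z + 2)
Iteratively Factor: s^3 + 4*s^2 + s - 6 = (s - 1)*(s^2 + 5*s + 6) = (s - 1)*(s + 3)*(s + 2)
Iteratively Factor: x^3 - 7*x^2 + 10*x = (x - 2)*(x^2 - 5*x) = x*(x - 2)*(x - 5)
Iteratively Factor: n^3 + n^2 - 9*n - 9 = (n - 3)*(n^2 + 4*n + 3) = (n - 3)*(n + 3)*(n + 1)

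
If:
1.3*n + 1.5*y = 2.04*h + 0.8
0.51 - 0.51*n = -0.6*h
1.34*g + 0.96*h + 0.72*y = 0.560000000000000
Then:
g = -2.64199738634019*y - 0.283650870073595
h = 2.93778801843318*y + 0.97926267281106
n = 3.45622119815668*y + 2.15207373271889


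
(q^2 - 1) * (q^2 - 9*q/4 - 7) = q^4 - 9*q^3/4 - 8*q^2 + 9*q/4 + 7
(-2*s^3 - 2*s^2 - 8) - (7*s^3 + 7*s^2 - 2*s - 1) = -9*s^3 - 9*s^2 + 2*s - 7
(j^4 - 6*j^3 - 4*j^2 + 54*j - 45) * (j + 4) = j^5 - 2*j^4 - 28*j^3 + 38*j^2 + 171*j - 180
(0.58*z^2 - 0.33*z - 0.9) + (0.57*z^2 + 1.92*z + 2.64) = 1.15*z^2 + 1.59*z + 1.74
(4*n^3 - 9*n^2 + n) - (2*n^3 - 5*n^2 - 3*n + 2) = 2*n^3 - 4*n^2 + 4*n - 2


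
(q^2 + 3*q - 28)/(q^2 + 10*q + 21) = (q - 4)/(q + 3)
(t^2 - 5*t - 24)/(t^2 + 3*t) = (t - 8)/t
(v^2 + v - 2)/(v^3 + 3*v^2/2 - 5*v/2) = 2*(v + 2)/(v*(2*v + 5))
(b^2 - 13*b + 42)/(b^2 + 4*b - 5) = (b^2 - 13*b + 42)/(b^2 + 4*b - 5)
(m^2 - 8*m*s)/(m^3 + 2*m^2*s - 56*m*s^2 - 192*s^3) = m/(m^2 + 10*m*s + 24*s^2)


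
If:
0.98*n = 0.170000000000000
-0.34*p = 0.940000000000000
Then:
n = 0.17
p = -2.76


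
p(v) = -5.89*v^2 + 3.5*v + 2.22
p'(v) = 3.5 - 11.78*v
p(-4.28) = -120.66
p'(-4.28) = 53.92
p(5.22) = -140.00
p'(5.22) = -57.99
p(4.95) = -124.77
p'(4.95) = -54.81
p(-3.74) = -93.26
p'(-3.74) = 47.56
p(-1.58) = -18.01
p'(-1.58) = 22.11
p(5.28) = -143.50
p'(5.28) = -58.70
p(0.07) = 2.44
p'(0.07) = 2.68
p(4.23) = -88.36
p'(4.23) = -46.33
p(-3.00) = -61.29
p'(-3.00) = 38.84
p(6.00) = -188.82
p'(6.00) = -67.18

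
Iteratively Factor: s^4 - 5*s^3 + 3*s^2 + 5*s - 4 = (s - 4)*(s^3 - s^2 - s + 1) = (s - 4)*(s - 1)*(s^2 - 1) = (s - 4)*(s - 1)^2*(s + 1)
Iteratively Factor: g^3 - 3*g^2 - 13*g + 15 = (g + 3)*(g^2 - 6*g + 5) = (g - 5)*(g + 3)*(g - 1)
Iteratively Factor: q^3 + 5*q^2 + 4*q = (q + 1)*(q^2 + 4*q) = (q + 1)*(q + 4)*(q)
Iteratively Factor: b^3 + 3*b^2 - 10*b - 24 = (b - 3)*(b^2 + 6*b + 8) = (b - 3)*(b + 2)*(b + 4)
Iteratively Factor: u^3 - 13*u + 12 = (u - 3)*(u^2 + 3*u - 4) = (u - 3)*(u - 1)*(u + 4)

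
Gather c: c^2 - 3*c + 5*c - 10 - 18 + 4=c^2 + 2*c - 24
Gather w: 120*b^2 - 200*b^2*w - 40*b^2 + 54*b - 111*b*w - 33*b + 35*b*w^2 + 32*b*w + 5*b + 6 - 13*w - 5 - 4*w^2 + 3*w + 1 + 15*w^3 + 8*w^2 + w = 80*b^2 + 26*b + 15*w^3 + w^2*(35*b + 4) + w*(-200*b^2 - 79*b - 9) + 2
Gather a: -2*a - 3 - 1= -2*a - 4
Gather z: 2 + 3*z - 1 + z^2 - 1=z^2 + 3*z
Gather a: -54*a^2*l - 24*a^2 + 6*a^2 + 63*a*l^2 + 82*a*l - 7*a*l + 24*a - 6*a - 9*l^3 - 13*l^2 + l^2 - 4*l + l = a^2*(-54*l - 18) + a*(63*l^2 + 75*l + 18) - 9*l^3 - 12*l^2 - 3*l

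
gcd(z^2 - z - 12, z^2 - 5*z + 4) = z - 4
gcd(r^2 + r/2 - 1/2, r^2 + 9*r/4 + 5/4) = r + 1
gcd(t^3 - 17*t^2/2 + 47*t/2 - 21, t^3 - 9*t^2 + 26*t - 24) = t^2 - 5*t + 6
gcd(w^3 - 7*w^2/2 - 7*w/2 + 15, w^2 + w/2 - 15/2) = w - 5/2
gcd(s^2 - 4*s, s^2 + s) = s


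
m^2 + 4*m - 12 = (m - 2)*(m + 6)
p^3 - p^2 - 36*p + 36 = (p - 6)*(p - 1)*(p + 6)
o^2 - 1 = (o - 1)*(o + 1)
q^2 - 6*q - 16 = (q - 8)*(q + 2)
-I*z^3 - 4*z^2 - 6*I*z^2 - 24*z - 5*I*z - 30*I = (z + 6)*(z - 5*I)*(-I*z + 1)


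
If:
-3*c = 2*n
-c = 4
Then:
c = -4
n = 6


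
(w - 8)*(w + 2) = w^2 - 6*w - 16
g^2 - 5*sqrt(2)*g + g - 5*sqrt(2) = (g + 1)*(g - 5*sqrt(2))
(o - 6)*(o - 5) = o^2 - 11*o + 30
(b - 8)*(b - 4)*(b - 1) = b^3 - 13*b^2 + 44*b - 32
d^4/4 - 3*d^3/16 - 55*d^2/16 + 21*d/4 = d*(d/4 + 1)*(d - 3)*(d - 7/4)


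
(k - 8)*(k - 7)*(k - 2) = k^3 - 17*k^2 + 86*k - 112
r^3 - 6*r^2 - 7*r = r*(r - 7)*(r + 1)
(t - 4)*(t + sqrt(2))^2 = t^3 - 4*t^2 + 2*sqrt(2)*t^2 - 8*sqrt(2)*t + 2*t - 8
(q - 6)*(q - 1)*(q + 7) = q^3 - 43*q + 42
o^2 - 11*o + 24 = (o - 8)*(o - 3)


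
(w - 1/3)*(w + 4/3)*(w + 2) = w^3 + 3*w^2 + 14*w/9 - 8/9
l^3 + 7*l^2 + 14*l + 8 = (l + 1)*(l + 2)*(l + 4)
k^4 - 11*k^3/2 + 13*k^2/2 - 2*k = k*(k - 4)*(k - 1)*(k - 1/2)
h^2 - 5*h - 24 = (h - 8)*(h + 3)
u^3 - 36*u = u*(u - 6)*(u + 6)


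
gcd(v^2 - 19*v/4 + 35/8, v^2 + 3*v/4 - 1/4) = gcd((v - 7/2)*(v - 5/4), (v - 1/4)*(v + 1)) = 1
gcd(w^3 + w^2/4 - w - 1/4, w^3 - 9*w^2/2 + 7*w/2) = w - 1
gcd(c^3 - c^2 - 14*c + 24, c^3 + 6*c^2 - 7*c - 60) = c^2 + c - 12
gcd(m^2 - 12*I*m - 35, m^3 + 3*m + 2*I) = 1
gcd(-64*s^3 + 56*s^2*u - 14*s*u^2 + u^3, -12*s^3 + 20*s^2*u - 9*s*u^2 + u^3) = 2*s - u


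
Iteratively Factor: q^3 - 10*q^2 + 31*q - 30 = (q - 5)*(q^2 - 5*q + 6) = (q - 5)*(q - 3)*(q - 2)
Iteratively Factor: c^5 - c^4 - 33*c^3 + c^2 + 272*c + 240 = (c + 1)*(c^4 - 2*c^3 - 31*c^2 + 32*c + 240) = (c - 5)*(c + 1)*(c^3 + 3*c^2 - 16*c - 48) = (c - 5)*(c - 4)*(c + 1)*(c^2 + 7*c + 12) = (c - 5)*(c - 4)*(c + 1)*(c + 3)*(c + 4)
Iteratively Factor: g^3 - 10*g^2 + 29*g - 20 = (g - 4)*(g^2 - 6*g + 5) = (g - 4)*(g - 1)*(g - 5)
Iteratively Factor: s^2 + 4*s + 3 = (s + 1)*(s + 3)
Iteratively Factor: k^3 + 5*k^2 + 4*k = (k)*(k^2 + 5*k + 4) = k*(k + 1)*(k + 4)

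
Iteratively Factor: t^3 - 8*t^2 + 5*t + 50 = (t + 2)*(t^2 - 10*t + 25) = (t - 5)*(t + 2)*(t - 5)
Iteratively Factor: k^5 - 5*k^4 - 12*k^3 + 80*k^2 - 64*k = (k - 1)*(k^4 - 4*k^3 - 16*k^2 + 64*k) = (k - 1)*(k + 4)*(k^3 - 8*k^2 + 16*k) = k*(k - 1)*(k + 4)*(k^2 - 8*k + 16) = k*(k - 4)*(k - 1)*(k + 4)*(k - 4)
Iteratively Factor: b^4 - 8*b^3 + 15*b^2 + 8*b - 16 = (b - 1)*(b^3 - 7*b^2 + 8*b + 16) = (b - 1)*(b + 1)*(b^2 - 8*b + 16) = (b - 4)*(b - 1)*(b + 1)*(b - 4)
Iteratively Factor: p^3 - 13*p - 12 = (p - 4)*(p^2 + 4*p + 3) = (p - 4)*(p + 3)*(p + 1)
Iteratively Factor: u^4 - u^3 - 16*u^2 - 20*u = (u + 2)*(u^3 - 3*u^2 - 10*u) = (u - 5)*(u + 2)*(u^2 + 2*u) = (u - 5)*(u + 2)^2*(u)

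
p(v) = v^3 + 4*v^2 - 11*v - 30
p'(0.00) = -11.00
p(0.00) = -30.00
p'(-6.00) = 49.00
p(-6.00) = -36.00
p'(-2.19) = -14.13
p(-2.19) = 2.77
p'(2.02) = 17.40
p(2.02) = -27.66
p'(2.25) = 22.19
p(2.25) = -23.11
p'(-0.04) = -11.32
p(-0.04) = -29.55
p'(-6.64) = 68.15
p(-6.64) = -73.36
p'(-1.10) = -16.17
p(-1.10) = -14.39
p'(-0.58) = -14.63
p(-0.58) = -22.47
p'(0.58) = -5.35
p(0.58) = -34.84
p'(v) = 3*v^2 + 8*v - 11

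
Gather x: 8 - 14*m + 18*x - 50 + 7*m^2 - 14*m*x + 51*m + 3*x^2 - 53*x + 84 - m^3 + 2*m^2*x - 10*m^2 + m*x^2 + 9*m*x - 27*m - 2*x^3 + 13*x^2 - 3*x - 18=-m^3 - 3*m^2 + 10*m - 2*x^3 + x^2*(m + 16) + x*(2*m^2 - 5*m - 38) + 24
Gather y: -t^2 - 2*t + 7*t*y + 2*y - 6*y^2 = -t^2 - 2*t - 6*y^2 + y*(7*t + 2)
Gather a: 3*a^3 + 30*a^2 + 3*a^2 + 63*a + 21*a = 3*a^3 + 33*a^2 + 84*a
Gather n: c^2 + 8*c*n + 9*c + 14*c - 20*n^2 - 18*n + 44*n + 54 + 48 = c^2 + 23*c - 20*n^2 + n*(8*c + 26) + 102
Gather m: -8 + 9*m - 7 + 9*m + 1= 18*m - 14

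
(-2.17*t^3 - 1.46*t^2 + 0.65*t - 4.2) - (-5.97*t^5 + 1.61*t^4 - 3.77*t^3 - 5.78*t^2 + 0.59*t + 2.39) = 5.97*t^5 - 1.61*t^4 + 1.6*t^3 + 4.32*t^2 + 0.0600000000000001*t - 6.59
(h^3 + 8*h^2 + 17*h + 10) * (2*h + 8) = 2*h^4 + 24*h^3 + 98*h^2 + 156*h + 80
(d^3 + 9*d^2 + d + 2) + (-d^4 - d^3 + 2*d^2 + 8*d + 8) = -d^4 + 11*d^2 + 9*d + 10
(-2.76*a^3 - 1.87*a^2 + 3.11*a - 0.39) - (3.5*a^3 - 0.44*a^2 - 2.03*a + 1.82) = -6.26*a^3 - 1.43*a^2 + 5.14*a - 2.21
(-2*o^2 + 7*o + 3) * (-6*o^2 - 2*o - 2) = 12*o^4 - 38*o^3 - 28*o^2 - 20*o - 6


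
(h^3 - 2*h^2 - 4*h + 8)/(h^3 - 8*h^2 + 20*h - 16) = (h + 2)/(h - 4)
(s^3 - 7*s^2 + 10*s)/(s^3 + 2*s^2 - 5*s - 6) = s*(s - 5)/(s^2 + 4*s + 3)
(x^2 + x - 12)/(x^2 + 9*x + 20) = (x - 3)/(x + 5)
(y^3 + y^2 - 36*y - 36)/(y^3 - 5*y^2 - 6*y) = (y + 6)/y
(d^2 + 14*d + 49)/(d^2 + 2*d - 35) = (d + 7)/(d - 5)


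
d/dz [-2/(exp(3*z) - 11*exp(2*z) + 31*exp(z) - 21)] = (6*exp(2*z) - 44*exp(z) + 62)*exp(z)/(exp(3*z) - 11*exp(2*z) + 31*exp(z) - 21)^2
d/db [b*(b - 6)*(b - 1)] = 3*b^2 - 14*b + 6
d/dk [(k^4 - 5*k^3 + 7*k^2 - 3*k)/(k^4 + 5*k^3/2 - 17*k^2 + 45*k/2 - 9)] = 6*(5*k^2 - 12*k + 18)/(4*k^4 + 36*k^3 + 9*k^2 - 324*k + 324)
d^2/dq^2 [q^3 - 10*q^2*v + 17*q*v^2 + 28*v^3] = 6*q - 20*v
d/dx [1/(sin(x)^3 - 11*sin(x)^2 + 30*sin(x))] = (-3*cos(x) + 22/tan(x) - 30*cos(x)/sin(x)^2)/((sin(x) - 6)^2*(sin(x) - 5)^2)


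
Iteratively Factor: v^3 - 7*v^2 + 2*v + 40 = (v - 5)*(v^2 - 2*v - 8) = (v - 5)*(v - 4)*(v + 2)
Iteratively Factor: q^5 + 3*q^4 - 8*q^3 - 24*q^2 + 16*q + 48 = (q - 2)*(q^4 + 5*q^3 + 2*q^2 - 20*q - 24) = (q - 2)*(q + 2)*(q^3 + 3*q^2 - 4*q - 12) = (q - 2)*(q + 2)*(q + 3)*(q^2 - 4) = (q - 2)*(q + 2)^2*(q + 3)*(q - 2)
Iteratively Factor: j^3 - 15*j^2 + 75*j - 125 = (j - 5)*(j^2 - 10*j + 25) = (j - 5)^2*(j - 5)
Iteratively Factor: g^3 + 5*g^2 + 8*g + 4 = (g + 2)*(g^2 + 3*g + 2) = (g + 2)^2*(g + 1)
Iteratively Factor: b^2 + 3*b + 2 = (b + 2)*(b + 1)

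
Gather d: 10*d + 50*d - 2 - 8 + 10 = 60*d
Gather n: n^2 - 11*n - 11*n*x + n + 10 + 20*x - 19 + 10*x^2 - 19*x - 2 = n^2 + n*(-11*x - 10) + 10*x^2 + x - 11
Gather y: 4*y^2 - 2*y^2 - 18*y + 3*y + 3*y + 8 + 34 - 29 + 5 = 2*y^2 - 12*y + 18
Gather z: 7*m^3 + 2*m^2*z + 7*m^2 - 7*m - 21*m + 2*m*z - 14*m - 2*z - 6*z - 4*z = 7*m^3 + 7*m^2 - 42*m + z*(2*m^2 + 2*m - 12)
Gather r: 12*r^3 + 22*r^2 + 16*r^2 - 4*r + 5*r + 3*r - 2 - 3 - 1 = 12*r^3 + 38*r^2 + 4*r - 6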